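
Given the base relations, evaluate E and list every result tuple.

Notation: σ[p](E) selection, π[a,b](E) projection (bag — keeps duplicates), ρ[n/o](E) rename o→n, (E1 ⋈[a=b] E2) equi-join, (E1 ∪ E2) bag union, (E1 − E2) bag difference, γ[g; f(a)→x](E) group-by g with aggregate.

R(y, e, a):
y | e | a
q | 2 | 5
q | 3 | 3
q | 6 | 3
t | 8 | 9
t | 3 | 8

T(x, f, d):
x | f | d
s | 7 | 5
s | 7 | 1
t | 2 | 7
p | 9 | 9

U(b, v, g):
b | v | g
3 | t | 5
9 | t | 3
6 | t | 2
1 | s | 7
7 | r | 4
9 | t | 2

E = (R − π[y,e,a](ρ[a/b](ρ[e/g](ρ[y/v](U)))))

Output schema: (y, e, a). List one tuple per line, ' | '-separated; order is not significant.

Stepwise |·|:
  R → 5
  U → 6
  ρ[y/v](U) → 6
  ρ[e/g](ρ[y/v](U)) → 6
  ρ[a/b](ρ[e/g](ρ[y/v](U))) → 6
  π[y,e,a](ρ[a/b](ρ[e/g](ρ[y/v](U)))) → 6
  (R − π[y,e,a](ρ[a/b](ρ[e/g](ρ[y/v](U))))) → 5

== RESULT ==
y | e | a
q | 2 | 5
q | 3 | 3
q | 6 | 3
t | 3 | 8
t | 8 | 9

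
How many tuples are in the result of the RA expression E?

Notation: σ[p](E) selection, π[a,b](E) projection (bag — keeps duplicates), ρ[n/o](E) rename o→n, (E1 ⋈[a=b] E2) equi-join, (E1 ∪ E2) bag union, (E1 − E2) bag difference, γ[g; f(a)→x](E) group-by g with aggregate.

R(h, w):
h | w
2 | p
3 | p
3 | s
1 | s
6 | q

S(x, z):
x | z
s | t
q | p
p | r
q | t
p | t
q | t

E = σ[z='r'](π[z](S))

Stepwise |·|:
  S → 6
  π[z](S) → 6
  σ[z='r'](π[z](S)) → 1

|E| = 1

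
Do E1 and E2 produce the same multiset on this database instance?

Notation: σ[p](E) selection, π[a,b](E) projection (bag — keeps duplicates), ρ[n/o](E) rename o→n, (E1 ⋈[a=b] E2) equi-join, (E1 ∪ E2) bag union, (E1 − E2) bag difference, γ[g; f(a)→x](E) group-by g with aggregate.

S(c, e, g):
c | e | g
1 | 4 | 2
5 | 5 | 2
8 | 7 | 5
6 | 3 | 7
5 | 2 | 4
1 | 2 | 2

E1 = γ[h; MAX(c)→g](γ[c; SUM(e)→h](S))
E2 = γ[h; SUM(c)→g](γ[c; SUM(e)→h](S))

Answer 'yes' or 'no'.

E1 stepwise |·|:
  S → 6
  γ[c; SUM(e)→h](S) → 4
  γ[h; MAX(c)→g](γ[c; SUM(e)→h](S)) → 3
E2 stepwise |·|:
  S → 6
  γ[c; SUM(e)→h](S) → 4
  γ[h; SUM(c)→g](γ[c; SUM(e)→h](S)) → 3

E1 result:
h | g
3 | 6
6 | 1
7 | 8
E2 result:
h | g
3 | 6
6 | 1
7 | 13
Witness: (7, 13) appears 0× in E1 but 1× in E2.

no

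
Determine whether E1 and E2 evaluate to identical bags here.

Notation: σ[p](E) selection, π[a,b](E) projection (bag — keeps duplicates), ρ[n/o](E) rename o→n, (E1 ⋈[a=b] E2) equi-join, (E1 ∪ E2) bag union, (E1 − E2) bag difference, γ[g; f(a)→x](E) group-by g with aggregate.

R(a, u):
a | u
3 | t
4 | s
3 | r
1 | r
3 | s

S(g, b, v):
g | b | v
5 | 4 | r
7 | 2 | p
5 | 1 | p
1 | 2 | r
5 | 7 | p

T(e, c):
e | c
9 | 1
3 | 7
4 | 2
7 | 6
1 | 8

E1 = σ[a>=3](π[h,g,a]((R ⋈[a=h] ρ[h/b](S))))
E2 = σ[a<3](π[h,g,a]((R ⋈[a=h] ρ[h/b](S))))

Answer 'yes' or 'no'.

E1 per-node cardinality:
  R → 5
  S → 5
  ρ[h/b](S) → 5
  (R ⋈[a=h] ρ[h/b](S)) → 2
  π[h,g,a]((R ⋈[a=h] ρ[h/b](S))) → 2
  σ[a>=3](π[h,g,a]((R ⋈[a=h] ρ[h/b](S)))) → 1
E2 per-node cardinality:
  R → 5
  S → 5
  ρ[h/b](S) → 5
  (R ⋈[a=h] ρ[h/b](S)) → 2
  π[h,g,a]((R ⋈[a=h] ρ[h/b](S))) → 2
  σ[a<3](π[h,g,a]((R ⋈[a=h] ρ[h/b](S)))) → 1

E1 result:
h | g | a
4 | 5 | 4
E2 result:
h | g | a
1 | 5 | 1
Witness: (1, 5, 1) appears 0× in E1 but 1× in E2.

no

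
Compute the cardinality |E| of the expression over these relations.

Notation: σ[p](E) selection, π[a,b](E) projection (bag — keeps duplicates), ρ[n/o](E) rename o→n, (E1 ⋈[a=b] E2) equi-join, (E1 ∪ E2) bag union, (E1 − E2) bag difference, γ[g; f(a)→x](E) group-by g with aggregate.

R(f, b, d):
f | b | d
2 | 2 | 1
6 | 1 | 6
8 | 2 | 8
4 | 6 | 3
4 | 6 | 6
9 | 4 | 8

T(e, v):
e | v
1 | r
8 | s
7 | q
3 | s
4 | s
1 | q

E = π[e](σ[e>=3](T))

Per-node cardinality:
  T → 6
  σ[e>=3](T) → 4
  π[e](σ[e>=3](T)) → 4

|E| = 4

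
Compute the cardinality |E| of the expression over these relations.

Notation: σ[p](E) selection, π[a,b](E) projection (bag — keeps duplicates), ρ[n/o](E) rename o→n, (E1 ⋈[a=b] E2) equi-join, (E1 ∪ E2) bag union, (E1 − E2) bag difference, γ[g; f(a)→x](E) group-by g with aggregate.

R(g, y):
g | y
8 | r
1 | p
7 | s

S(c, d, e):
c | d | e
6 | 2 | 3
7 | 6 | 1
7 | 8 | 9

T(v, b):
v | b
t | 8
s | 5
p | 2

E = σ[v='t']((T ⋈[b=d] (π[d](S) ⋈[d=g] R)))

Stepwise |·|:
  T → 3
  S → 3
  π[d](S) → 3
  R → 3
  (π[d](S) ⋈[d=g] R) → 1
  (T ⋈[b=d] (π[d](S) ⋈[d=g] R)) → 1
  σ[v='t']((T ⋈[b=d] (π[d](S) ⋈[d=g] R))) → 1

|E| = 1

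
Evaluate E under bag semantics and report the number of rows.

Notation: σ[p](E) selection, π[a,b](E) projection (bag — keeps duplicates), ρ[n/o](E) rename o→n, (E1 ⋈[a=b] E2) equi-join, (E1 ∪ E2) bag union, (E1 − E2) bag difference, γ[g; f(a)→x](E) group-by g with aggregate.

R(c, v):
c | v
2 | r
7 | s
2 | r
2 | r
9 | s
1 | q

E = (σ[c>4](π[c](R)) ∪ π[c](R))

Stepwise |·|:
  R → 6
  π[c](R) → 6
  σ[c>4](π[c](R)) → 2
  R → 6
  π[c](R) → 6
  (σ[c>4](π[c](R)) ∪ π[c](R)) → 8

|E| = 8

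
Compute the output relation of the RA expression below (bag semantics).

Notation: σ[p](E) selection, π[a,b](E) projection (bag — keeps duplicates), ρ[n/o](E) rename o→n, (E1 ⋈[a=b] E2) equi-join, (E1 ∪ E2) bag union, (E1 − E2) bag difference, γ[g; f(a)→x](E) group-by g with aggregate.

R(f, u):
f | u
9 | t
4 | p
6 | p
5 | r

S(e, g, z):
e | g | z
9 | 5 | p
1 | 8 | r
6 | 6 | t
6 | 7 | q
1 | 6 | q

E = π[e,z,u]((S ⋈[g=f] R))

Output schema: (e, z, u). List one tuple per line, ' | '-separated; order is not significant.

Stepwise |·|:
  S → 5
  R → 4
  (S ⋈[g=f] R) → 3
  π[e,z,u]((S ⋈[g=f] R)) → 3

== RESULT ==
e | z | u
1 | q | p
6 | t | p
9 | p | r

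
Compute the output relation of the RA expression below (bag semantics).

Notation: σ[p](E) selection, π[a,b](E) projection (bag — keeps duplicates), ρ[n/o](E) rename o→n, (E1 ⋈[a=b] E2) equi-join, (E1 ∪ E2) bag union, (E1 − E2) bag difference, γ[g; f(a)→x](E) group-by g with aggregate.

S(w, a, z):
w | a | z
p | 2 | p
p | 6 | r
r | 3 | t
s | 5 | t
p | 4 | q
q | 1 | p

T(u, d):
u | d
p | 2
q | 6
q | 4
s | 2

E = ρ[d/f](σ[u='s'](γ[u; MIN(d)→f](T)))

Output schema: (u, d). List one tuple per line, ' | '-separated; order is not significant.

Stepwise |·|:
  T → 4
  γ[u; MIN(d)→f](T) → 3
  σ[u='s'](γ[u; MIN(d)→f](T)) → 1
  ρ[d/f](σ[u='s'](γ[u; MIN(d)→f](T))) → 1

== RESULT ==
u | d
s | 2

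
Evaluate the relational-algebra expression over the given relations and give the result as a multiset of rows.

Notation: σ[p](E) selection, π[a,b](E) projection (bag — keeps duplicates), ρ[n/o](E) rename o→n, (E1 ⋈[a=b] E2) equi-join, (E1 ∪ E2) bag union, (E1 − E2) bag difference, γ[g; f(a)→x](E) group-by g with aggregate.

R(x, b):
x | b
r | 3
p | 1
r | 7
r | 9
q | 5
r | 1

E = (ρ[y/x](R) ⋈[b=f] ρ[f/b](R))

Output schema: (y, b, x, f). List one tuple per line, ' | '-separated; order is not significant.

Per-node cardinality:
  R → 6
  ρ[y/x](R) → 6
  R → 6
  ρ[f/b](R) → 6
  (ρ[y/x](R) ⋈[b=f] ρ[f/b](R)) → 8

== RESULT ==
y | b | x | f
p | 1 | p | 1
p | 1 | r | 1
q | 5 | q | 5
r | 1 | p | 1
r | 1 | r | 1
r | 3 | r | 3
r | 7 | r | 7
r | 9 | r | 9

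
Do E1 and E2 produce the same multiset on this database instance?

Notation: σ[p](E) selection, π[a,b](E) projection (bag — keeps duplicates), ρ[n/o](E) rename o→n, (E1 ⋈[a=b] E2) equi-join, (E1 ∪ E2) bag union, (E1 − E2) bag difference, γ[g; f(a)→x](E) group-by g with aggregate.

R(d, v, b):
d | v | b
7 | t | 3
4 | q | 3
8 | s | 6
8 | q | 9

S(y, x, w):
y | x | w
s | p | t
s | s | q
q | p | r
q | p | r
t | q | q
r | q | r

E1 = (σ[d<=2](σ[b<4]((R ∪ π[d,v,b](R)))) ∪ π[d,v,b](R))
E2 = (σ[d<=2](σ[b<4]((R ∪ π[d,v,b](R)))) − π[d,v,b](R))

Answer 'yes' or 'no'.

E1 subexpression sizes:
  R → 4
  R → 4
  π[d,v,b](R) → 4
  (R ∪ π[d,v,b](R)) → 8
  σ[b<4]((R ∪ π[d,v,b](R))) → 4
  σ[d<=2](σ[b<4]((R ∪ π[d,v,b](R)))) → 0
  R → 4
  π[d,v,b](R) → 4
  (σ[d<=2](σ[b<4]((R ∪ π[d,v,b](R)))) ∪ π[d,v,b](R)) → 4
E2 subexpression sizes:
  R → 4
  R → 4
  π[d,v,b](R) → 4
  (R ∪ π[d,v,b](R)) → 8
  σ[b<4]((R ∪ π[d,v,b](R))) → 4
  σ[d<=2](σ[b<4]((R ∪ π[d,v,b](R)))) → 0
  R → 4
  π[d,v,b](R) → 4
  (σ[d<=2](σ[b<4]((R ∪ π[d,v,b](R)))) − π[d,v,b](R)) → 0

E1 result:
d | v | b
4 | q | 3
7 | t | 3
8 | q | 9
8 | s | 6
E2 result:
d | v | b
(0 rows)
Witness: (7, 't', 3) appears 1× in E1 but 0× in E2.

no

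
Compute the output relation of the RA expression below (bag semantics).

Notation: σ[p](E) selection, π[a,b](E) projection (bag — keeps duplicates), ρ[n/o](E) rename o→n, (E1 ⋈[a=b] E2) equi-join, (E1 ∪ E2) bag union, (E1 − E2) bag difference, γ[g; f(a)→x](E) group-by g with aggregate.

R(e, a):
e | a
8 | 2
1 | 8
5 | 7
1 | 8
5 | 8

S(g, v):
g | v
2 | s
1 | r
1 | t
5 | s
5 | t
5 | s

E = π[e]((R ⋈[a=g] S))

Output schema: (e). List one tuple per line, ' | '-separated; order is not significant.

Stepwise |·|:
  R → 5
  S → 6
  (R ⋈[a=g] S) → 1
  π[e]((R ⋈[a=g] S)) → 1

== RESULT ==
e
8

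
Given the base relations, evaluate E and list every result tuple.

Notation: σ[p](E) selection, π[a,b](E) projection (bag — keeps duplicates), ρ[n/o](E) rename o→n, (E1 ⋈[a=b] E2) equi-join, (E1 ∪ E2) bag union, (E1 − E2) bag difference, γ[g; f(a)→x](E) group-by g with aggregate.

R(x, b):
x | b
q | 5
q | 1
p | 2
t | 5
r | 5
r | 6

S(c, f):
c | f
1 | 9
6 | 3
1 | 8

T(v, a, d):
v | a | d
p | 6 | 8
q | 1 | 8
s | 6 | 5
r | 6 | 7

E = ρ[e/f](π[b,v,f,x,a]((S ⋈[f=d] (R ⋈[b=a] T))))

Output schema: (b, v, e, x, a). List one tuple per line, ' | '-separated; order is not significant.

Row counts bottom-up:
  S → 3
  R → 6
  T → 4
  (R ⋈[b=a] T) → 4
  (S ⋈[f=d] (R ⋈[b=a] T)) → 2
  π[b,v,f,x,a]((S ⋈[f=d] (R ⋈[b=a] T))) → 2
  ρ[e/f](π[b,v,f,x,a]((S ⋈[f=d] (R ⋈[b=a] T)))) → 2

== RESULT ==
b | v | e | x | a
1 | q | 8 | q | 1
6 | p | 8 | r | 6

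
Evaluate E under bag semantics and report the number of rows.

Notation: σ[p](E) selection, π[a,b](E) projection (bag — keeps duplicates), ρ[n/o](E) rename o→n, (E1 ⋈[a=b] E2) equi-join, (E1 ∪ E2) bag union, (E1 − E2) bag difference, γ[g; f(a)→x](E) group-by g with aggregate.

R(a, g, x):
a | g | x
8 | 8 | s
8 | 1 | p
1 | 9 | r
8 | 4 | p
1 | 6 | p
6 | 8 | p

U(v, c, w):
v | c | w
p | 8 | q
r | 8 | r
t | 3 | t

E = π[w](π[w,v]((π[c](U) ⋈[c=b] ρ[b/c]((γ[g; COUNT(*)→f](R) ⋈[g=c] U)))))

Row counts bottom-up:
  U → 3
  π[c](U) → 3
  R → 6
  γ[g; COUNT(*)→f](R) → 5
  U → 3
  (γ[g; COUNT(*)→f](R) ⋈[g=c] U) → 2
  ρ[b/c]((γ[g; COUNT(*)→f](R) ⋈[g=c] U)) → 2
  (π[c](U) ⋈[c=b] ρ[b/c]((γ[g; COUNT(*)→f](R) ⋈[g=c] U))) → 4
  π[w,v]((π[c](U) ⋈[c=b] ρ[b/c]((γ[g; COUNT(*)→f](R) ⋈[g=c] U)))) → 4
  π[w](π[w,v]((π[c](U) ⋈[c=b] ρ[b/c]((γ[g; COUNT(*)→f](R) ⋈[g=c] U))))) → 4

|E| = 4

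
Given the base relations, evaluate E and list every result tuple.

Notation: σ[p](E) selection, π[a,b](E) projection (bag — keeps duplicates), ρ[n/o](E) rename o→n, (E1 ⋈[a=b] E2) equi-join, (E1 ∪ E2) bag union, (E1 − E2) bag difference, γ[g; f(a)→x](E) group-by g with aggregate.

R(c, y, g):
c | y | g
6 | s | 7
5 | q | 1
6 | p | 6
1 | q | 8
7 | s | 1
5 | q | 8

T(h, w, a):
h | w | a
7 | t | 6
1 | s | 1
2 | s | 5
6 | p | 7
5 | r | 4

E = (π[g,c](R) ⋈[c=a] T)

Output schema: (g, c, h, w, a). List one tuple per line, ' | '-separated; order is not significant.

Row counts bottom-up:
  R → 6
  π[g,c](R) → 6
  T → 5
  (π[g,c](R) ⋈[c=a] T) → 6

== RESULT ==
g | c | h | w | a
1 | 5 | 2 | s | 5
1 | 7 | 6 | p | 7
6 | 6 | 7 | t | 6
7 | 6 | 7 | t | 6
8 | 1 | 1 | s | 1
8 | 5 | 2 | s | 5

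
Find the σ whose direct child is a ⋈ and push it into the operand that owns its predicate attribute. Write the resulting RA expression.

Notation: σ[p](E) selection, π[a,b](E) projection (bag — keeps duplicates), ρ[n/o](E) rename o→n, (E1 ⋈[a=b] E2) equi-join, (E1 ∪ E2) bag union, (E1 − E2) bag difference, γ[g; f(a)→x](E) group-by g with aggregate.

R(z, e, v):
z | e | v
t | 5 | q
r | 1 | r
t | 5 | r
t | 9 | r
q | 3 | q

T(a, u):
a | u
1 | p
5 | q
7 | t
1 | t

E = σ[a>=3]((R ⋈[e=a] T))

σ filters on a, owned by the right side.
E' = (R ⋈[e=a] σ[a>=3](T))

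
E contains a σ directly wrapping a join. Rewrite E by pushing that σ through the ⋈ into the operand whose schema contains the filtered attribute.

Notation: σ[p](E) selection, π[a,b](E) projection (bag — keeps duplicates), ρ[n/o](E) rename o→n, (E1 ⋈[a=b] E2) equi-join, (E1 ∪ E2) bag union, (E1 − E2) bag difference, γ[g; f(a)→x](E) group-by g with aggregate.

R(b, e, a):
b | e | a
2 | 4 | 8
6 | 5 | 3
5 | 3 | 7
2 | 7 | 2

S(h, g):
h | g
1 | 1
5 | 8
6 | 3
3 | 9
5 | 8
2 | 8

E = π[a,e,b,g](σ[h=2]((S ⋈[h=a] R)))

σ filters on h, owned by the left side.
E' = π[a,e,b,g]((σ[h=2](S) ⋈[h=a] R))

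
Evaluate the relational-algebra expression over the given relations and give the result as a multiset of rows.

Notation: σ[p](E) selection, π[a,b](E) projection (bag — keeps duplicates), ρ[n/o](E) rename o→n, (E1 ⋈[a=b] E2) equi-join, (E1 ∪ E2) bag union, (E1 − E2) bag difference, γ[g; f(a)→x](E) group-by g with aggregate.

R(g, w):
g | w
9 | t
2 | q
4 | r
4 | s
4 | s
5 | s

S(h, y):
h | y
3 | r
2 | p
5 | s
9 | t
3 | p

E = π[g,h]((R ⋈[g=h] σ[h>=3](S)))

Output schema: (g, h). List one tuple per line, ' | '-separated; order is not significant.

Per-node cardinality:
  R → 6
  S → 5
  σ[h>=3](S) → 4
  (R ⋈[g=h] σ[h>=3](S)) → 2
  π[g,h]((R ⋈[g=h] σ[h>=3](S))) → 2

== RESULT ==
g | h
5 | 5
9 | 9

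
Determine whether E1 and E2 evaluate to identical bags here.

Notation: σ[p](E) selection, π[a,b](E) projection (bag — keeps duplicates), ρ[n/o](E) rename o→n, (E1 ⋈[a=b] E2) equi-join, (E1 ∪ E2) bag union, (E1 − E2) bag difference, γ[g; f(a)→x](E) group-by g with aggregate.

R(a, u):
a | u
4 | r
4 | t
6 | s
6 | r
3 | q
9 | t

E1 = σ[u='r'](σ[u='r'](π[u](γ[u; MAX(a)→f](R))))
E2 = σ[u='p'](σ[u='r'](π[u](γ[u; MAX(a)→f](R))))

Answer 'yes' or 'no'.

E1 per-node cardinality:
  R → 6
  γ[u; MAX(a)→f](R) → 4
  π[u](γ[u; MAX(a)→f](R)) → 4
  σ[u='r'](π[u](γ[u; MAX(a)→f](R))) → 1
  σ[u='r'](σ[u='r'](π[u](γ[u; MAX(a)→f](R)))) → 1
E2 per-node cardinality:
  R → 6
  γ[u; MAX(a)→f](R) → 4
  π[u](γ[u; MAX(a)→f](R)) → 4
  σ[u='r'](π[u](γ[u; MAX(a)→f](R))) → 1
  σ[u='p'](σ[u='r'](π[u](γ[u; MAX(a)→f](R)))) → 0

E1 result:
u
r
E2 result:
u
(0 rows)
Witness: ('r',) appears 1× in E1 but 0× in E2.

no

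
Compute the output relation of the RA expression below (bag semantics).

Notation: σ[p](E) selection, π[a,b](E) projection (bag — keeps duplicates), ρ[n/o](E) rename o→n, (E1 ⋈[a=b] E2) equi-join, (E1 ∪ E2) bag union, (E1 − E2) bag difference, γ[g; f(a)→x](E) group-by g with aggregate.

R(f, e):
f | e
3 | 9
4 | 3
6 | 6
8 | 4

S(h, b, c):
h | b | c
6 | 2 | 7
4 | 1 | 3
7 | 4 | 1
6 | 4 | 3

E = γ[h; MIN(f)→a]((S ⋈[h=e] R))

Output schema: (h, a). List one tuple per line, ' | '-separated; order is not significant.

Subexpression sizes:
  S → 4
  R → 4
  (S ⋈[h=e] R) → 3
  γ[h; MIN(f)→a]((S ⋈[h=e] R)) → 2

== RESULT ==
h | a
4 | 8
6 | 6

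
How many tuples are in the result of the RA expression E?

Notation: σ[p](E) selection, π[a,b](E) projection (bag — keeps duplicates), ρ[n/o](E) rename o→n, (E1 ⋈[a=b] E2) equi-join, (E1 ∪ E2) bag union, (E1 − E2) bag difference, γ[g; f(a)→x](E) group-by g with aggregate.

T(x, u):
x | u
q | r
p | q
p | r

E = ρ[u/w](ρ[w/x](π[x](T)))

Per-node cardinality:
  T → 3
  π[x](T) → 3
  ρ[w/x](π[x](T)) → 3
  ρ[u/w](ρ[w/x](π[x](T))) → 3

|E| = 3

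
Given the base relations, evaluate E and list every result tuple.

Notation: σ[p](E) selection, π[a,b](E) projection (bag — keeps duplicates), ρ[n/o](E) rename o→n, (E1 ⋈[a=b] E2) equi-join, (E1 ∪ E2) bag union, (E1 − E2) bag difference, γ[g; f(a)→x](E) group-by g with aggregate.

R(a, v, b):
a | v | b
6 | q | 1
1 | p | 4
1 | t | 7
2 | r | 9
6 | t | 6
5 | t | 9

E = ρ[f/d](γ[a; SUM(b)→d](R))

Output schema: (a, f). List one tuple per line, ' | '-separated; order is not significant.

Per-node cardinality:
  R → 6
  γ[a; SUM(b)→d](R) → 4
  ρ[f/d](γ[a; SUM(b)→d](R)) → 4

== RESULT ==
a | f
1 | 11
2 | 9
5 | 9
6 | 7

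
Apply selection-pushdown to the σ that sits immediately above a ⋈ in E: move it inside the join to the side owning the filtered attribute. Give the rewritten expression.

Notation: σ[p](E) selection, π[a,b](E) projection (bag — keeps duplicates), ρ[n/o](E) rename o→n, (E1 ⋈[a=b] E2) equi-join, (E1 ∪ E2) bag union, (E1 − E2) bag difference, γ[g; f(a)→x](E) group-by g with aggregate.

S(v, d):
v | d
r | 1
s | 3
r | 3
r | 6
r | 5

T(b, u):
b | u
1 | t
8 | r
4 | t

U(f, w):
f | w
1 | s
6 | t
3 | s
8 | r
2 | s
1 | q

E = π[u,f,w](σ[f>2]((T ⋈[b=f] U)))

σ filters on f, owned by the right side.
E' = π[u,f,w]((T ⋈[b=f] σ[f>2](U)))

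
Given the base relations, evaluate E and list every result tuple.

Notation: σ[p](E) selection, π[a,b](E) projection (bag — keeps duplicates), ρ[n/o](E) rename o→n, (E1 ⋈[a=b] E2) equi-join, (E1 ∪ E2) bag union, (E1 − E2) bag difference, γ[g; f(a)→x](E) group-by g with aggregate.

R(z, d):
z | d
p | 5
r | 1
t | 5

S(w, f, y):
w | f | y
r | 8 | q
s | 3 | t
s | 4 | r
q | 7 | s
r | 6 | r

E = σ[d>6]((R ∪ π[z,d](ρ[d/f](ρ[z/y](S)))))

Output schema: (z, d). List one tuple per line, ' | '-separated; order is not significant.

Subexpression sizes:
  R → 3
  S → 5
  ρ[z/y](S) → 5
  ρ[d/f](ρ[z/y](S)) → 5
  π[z,d](ρ[d/f](ρ[z/y](S))) → 5
  (R ∪ π[z,d](ρ[d/f](ρ[z/y](S)))) → 8
  σ[d>6]((R ∪ π[z,d](ρ[d/f](ρ[z/y](S))))) → 2

== RESULT ==
z | d
q | 8
s | 7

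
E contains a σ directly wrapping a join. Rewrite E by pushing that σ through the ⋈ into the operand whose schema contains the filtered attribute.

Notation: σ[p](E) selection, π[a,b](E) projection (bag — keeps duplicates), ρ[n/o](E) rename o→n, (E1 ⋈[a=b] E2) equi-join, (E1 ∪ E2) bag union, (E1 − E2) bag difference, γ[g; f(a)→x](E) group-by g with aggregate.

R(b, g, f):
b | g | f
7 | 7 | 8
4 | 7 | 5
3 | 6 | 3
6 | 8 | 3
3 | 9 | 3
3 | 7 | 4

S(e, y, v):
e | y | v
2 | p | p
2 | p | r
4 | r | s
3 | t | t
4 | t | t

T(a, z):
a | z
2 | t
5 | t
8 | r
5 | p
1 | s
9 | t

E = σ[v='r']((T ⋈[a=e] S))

σ filters on v, owned by the right side.
E' = (T ⋈[a=e] σ[v='r'](S))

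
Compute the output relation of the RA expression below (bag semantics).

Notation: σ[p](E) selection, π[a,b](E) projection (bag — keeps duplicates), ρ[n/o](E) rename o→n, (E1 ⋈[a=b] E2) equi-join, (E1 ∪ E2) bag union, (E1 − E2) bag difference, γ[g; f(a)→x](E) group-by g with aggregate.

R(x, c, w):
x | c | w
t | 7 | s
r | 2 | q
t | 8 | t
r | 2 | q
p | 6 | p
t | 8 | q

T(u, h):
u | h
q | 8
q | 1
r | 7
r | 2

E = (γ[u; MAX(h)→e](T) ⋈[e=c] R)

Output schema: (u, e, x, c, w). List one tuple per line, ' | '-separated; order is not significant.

Subexpression sizes:
  T → 4
  γ[u; MAX(h)→e](T) → 2
  R → 6
  (γ[u; MAX(h)→e](T) ⋈[e=c] R) → 3

== RESULT ==
u | e | x | c | w
q | 8 | t | 8 | q
q | 8 | t | 8 | t
r | 7 | t | 7 | s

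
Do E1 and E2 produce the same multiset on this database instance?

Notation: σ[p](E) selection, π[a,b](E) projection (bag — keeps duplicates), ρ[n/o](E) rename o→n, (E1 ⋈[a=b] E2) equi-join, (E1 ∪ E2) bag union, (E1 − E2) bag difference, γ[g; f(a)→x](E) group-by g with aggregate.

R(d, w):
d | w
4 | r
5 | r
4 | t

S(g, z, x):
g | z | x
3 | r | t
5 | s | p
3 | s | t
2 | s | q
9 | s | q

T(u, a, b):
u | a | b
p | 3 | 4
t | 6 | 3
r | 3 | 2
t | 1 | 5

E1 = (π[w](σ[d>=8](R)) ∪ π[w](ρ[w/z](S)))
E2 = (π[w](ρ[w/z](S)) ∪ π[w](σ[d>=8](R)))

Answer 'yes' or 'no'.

E1 stepwise |·|:
  R → 3
  σ[d>=8](R) → 0
  π[w](σ[d>=8](R)) → 0
  S → 5
  ρ[w/z](S) → 5
  π[w](ρ[w/z](S)) → 5
  (π[w](σ[d>=8](R)) ∪ π[w](ρ[w/z](S))) → 5
E2 stepwise |·|:
  S → 5
  ρ[w/z](S) → 5
  π[w](ρ[w/z](S)) → 5
  R → 3
  σ[d>=8](R) → 0
  π[w](σ[d>=8](R)) → 0
  (π[w](ρ[w/z](S)) ∪ π[w](σ[d>=8](R))) → 5

E1 and E2 produce the same multiset:
w
r
s
s
s
s

yes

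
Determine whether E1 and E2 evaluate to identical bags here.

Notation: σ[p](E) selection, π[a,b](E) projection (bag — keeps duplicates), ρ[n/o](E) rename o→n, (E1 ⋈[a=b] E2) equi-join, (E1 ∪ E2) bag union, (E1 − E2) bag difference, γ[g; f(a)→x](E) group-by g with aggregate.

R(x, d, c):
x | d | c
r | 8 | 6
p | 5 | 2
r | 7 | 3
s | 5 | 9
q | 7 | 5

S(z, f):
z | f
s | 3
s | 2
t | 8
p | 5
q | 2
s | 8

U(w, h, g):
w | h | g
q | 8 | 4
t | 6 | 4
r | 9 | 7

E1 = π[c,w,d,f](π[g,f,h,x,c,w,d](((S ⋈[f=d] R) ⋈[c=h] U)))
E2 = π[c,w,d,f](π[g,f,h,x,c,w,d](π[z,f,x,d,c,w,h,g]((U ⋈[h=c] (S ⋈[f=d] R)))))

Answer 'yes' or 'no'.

E1 subexpression sizes:
  S → 6
  R → 5
  (S ⋈[f=d] R) → 4
  U → 3
  ((S ⋈[f=d] R) ⋈[c=h] U) → 3
  π[g,f,h,x,c,w,d](((S ⋈[f=d] R) ⋈[c=h] U)) → 3
  π[c,w,d,f](π[g,f,h,x,c,w,d](((S ⋈[f=d] R) ⋈[c=h] U))) → 3
E2 subexpression sizes:
  U → 3
  S → 6
  R → 5
  (S ⋈[f=d] R) → 4
  (U ⋈[h=c] (S ⋈[f=d] R)) → 3
  π[z,f,x,d,c,w,h,g]((U ⋈[h=c] (S ⋈[f=d] R))) → 3
  π[g,f,h,x,c,w,d](π[z,f,x,d,c,w,h,g]((U ⋈[h=c] (S ⋈[f=d] R)))) → 3
  π[c,w,d,f](π[g,f,h,x,c,w,d](π[z,f,x,d,c,w,h,g]((U ⋈[h=c] (S ⋈[f=d] R))))) → 3

E1 and E2 produce the same multiset:
c | w | d | f
6 | t | 8 | 8
6 | t | 8 | 8
9 | r | 5 | 5

yes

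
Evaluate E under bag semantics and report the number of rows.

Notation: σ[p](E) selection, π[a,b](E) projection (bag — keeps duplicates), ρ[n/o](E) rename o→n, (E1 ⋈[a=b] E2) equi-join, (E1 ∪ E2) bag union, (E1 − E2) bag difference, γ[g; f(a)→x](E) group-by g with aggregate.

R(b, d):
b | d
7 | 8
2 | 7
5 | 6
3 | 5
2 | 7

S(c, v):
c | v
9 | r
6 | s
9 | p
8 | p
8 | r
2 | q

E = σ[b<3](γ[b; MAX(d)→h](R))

Per-node cardinality:
  R → 5
  γ[b; MAX(d)→h](R) → 4
  σ[b<3](γ[b; MAX(d)→h](R)) → 1

|E| = 1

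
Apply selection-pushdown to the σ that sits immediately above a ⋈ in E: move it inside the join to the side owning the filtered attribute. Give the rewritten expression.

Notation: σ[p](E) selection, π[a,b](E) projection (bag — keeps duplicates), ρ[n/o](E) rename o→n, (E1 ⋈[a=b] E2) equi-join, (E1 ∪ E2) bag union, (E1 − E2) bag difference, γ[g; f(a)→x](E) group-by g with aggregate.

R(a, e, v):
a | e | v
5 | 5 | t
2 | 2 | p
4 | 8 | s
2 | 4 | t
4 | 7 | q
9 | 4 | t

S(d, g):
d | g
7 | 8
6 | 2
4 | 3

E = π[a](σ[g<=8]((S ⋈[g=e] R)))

σ filters on g, owned by the left side.
E' = π[a]((σ[g<=8](S) ⋈[g=e] R))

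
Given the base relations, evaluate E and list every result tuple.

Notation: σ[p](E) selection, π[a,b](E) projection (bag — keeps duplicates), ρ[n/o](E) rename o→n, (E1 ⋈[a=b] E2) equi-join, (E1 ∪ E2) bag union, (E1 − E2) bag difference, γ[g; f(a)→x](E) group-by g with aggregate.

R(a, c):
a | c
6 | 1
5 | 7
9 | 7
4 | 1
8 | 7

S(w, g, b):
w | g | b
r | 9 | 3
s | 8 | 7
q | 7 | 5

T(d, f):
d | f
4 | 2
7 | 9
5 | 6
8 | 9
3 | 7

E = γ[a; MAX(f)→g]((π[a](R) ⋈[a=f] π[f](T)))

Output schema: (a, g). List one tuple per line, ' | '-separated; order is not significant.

Subexpression sizes:
  R → 5
  π[a](R) → 5
  T → 5
  π[f](T) → 5
  (π[a](R) ⋈[a=f] π[f](T)) → 3
  γ[a; MAX(f)→g]((π[a](R) ⋈[a=f] π[f](T))) → 2

== RESULT ==
a | g
6 | 6
9 | 9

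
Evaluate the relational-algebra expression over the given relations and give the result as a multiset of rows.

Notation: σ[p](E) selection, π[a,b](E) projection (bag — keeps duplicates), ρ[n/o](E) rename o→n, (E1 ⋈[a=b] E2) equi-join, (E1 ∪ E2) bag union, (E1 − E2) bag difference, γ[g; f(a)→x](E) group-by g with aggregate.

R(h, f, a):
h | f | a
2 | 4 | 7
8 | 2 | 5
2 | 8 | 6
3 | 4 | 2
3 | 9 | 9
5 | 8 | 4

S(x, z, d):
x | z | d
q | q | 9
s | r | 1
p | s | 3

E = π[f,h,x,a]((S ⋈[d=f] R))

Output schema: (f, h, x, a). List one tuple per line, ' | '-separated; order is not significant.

Per-node cardinality:
  S → 3
  R → 6
  (S ⋈[d=f] R) → 1
  π[f,h,x,a]((S ⋈[d=f] R)) → 1

== RESULT ==
f | h | x | a
9 | 3 | q | 9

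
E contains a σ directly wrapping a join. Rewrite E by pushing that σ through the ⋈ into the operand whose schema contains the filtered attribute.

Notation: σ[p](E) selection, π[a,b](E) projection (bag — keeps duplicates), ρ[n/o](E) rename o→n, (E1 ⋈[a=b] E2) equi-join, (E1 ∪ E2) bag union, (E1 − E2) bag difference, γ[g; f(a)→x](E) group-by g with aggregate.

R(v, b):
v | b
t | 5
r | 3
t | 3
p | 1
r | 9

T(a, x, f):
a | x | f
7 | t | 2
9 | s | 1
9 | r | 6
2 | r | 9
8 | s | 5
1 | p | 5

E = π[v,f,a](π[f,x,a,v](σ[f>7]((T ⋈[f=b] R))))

σ filters on f, owned by the left side.
E' = π[v,f,a](π[f,x,a,v]((σ[f>7](T) ⋈[f=b] R)))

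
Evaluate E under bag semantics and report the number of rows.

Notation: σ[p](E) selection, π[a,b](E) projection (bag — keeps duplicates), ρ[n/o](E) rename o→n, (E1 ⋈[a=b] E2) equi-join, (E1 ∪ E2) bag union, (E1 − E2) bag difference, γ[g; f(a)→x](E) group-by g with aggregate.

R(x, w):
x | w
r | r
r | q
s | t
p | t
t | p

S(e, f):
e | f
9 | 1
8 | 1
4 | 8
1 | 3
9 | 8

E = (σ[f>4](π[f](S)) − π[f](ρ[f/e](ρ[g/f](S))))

Row counts bottom-up:
  S → 5
  π[f](S) → 5
  σ[f>4](π[f](S)) → 2
  S → 5
  ρ[g/f](S) → 5
  ρ[f/e](ρ[g/f](S)) → 5
  π[f](ρ[f/e](ρ[g/f](S))) → 5
  (σ[f>4](π[f](S)) − π[f](ρ[f/e](ρ[g/f](S)))) → 1

|E| = 1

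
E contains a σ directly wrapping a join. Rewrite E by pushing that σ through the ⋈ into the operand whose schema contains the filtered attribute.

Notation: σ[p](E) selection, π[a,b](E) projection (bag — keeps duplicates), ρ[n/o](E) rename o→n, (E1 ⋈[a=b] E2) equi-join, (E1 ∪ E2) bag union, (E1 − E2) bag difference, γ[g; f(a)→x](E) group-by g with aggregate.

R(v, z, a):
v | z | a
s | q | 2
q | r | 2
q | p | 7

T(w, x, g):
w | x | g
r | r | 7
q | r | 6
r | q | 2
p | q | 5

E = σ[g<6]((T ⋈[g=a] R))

σ filters on g, owned by the left side.
E' = (σ[g<6](T) ⋈[g=a] R)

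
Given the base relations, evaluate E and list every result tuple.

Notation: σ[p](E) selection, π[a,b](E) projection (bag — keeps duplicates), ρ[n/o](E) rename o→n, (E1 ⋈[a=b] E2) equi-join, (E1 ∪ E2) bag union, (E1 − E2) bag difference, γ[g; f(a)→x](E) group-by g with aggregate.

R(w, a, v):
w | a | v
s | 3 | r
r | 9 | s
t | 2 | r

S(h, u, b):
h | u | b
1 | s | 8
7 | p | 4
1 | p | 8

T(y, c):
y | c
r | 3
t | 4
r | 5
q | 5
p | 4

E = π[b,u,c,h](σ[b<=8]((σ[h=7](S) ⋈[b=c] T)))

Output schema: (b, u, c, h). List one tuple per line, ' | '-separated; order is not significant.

Per-node cardinality:
  S → 3
  σ[h=7](S) → 1
  T → 5
  (σ[h=7](S) ⋈[b=c] T) → 2
  σ[b<=8]((σ[h=7](S) ⋈[b=c] T)) → 2
  π[b,u,c,h](σ[b<=8]((σ[h=7](S) ⋈[b=c] T))) → 2

== RESULT ==
b | u | c | h
4 | p | 4 | 7
4 | p | 4 | 7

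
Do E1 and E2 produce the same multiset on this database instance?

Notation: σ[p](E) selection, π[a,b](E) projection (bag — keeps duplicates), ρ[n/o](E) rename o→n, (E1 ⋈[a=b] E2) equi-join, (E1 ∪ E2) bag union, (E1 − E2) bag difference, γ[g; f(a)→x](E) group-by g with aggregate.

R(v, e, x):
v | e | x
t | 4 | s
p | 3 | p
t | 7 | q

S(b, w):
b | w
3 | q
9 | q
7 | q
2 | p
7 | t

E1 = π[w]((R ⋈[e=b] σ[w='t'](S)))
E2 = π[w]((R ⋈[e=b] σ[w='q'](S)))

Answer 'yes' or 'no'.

E1 row counts bottom-up:
  R → 3
  S → 5
  σ[w='t'](S) → 1
  (R ⋈[e=b] σ[w='t'](S)) → 1
  π[w]((R ⋈[e=b] σ[w='t'](S))) → 1
E2 row counts bottom-up:
  R → 3
  S → 5
  σ[w='q'](S) → 3
  (R ⋈[e=b] σ[w='q'](S)) → 2
  π[w]((R ⋈[e=b] σ[w='q'](S))) → 2

E1 result:
w
t
E2 result:
w
q
q
Witness: ('t',) appears 1× in E1 but 0× in E2.

no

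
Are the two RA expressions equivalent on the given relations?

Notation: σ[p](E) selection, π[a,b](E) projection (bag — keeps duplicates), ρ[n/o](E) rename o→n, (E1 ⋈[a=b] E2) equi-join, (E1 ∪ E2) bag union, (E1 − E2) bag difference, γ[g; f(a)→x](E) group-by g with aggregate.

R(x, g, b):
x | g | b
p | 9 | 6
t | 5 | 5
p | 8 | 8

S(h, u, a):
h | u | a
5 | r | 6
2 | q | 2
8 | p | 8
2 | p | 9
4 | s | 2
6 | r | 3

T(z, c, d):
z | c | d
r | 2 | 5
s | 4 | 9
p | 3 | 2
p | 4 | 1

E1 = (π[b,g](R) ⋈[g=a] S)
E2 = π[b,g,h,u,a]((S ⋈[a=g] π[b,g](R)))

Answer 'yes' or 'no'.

E1 subexpression sizes:
  R → 3
  π[b,g](R) → 3
  S → 6
  (π[b,g](R) ⋈[g=a] S) → 2
E2 subexpression sizes:
  S → 6
  R → 3
  π[b,g](R) → 3
  (S ⋈[a=g] π[b,g](R)) → 2
  π[b,g,h,u,a]((S ⋈[a=g] π[b,g](R))) → 2

E1 and E2 produce the same multiset:
b | g | h | u | a
6 | 9 | 2 | p | 9
8 | 8 | 8 | p | 8

yes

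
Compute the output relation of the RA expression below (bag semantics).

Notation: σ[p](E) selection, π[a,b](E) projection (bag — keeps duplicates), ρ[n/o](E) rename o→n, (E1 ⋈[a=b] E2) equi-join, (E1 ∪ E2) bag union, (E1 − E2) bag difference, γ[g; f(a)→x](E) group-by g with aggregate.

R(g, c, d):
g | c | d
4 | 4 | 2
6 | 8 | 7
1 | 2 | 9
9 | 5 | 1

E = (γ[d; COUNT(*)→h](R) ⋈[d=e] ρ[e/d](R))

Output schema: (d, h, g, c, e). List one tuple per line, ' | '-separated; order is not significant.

Per-node cardinality:
  R → 4
  γ[d; COUNT(*)→h](R) → 4
  R → 4
  ρ[e/d](R) → 4
  (γ[d; COUNT(*)→h](R) ⋈[d=e] ρ[e/d](R)) → 4

== RESULT ==
d | h | g | c | e
1 | 1 | 9 | 5 | 1
2 | 1 | 4 | 4 | 2
7 | 1 | 6 | 8 | 7
9 | 1 | 1 | 2 | 9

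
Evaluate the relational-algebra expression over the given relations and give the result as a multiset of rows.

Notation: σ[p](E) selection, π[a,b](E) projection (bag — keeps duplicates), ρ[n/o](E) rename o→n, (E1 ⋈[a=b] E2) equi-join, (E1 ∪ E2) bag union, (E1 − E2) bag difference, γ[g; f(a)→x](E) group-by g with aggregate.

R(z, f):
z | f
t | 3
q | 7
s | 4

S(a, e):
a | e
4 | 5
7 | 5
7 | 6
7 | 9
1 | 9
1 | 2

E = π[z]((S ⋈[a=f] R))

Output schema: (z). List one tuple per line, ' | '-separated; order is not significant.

Subexpression sizes:
  S → 6
  R → 3
  (S ⋈[a=f] R) → 4
  π[z]((S ⋈[a=f] R)) → 4

== RESULT ==
z
q
q
q
s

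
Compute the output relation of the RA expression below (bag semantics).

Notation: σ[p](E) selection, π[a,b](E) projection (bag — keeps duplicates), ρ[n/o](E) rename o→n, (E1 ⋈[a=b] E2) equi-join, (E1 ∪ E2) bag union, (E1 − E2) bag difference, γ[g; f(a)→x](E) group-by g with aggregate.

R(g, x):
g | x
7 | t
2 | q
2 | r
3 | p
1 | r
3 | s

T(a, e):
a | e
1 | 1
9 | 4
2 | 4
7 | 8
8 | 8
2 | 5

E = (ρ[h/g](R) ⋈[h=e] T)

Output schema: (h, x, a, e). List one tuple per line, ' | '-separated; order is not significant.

Row counts bottom-up:
  R → 6
  ρ[h/g](R) → 6
  T → 6
  (ρ[h/g](R) ⋈[h=e] T) → 1

== RESULT ==
h | x | a | e
1 | r | 1 | 1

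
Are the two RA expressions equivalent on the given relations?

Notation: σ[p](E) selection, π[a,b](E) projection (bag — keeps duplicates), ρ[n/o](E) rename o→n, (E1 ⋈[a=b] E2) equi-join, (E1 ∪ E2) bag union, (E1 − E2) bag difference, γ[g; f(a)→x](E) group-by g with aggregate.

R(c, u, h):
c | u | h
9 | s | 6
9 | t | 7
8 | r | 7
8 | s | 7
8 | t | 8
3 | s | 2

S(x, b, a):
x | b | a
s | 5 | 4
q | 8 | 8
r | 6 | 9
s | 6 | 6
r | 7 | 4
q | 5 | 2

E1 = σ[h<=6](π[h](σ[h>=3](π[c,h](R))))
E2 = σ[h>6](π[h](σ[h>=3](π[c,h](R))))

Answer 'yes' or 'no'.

E1 stepwise |·|:
  R → 6
  π[c,h](R) → 6
  σ[h>=3](π[c,h](R)) → 5
  π[h](σ[h>=3](π[c,h](R))) → 5
  σ[h<=6](π[h](σ[h>=3](π[c,h](R)))) → 1
E2 stepwise |·|:
  R → 6
  π[c,h](R) → 6
  σ[h>=3](π[c,h](R)) → 5
  π[h](σ[h>=3](π[c,h](R))) → 5
  σ[h>6](π[h](σ[h>=3](π[c,h](R)))) → 4

E1 result:
h
6
E2 result:
h
7
7
7
8
Witness: (6,) appears 1× in E1 but 0× in E2.

no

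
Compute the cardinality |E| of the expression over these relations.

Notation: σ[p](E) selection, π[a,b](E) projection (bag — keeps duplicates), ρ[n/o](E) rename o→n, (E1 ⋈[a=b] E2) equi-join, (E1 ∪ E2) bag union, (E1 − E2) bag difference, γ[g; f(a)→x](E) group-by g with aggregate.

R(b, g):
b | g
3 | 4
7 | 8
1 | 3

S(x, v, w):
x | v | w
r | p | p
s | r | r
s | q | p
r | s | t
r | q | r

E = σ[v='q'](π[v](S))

Row counts bottom-up:
  S → 5
  π[v](S) → 5
  σ[v='q'](π[v](S)) → 2

|E| = 2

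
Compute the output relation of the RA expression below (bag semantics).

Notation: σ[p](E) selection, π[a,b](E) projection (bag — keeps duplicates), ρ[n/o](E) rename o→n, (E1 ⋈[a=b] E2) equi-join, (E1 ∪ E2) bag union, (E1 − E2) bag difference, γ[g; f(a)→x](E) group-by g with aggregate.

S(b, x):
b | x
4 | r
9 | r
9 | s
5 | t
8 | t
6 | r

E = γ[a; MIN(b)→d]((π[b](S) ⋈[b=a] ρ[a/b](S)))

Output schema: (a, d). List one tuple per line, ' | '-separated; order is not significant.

Row counts bottom-up:
  S → 6
  π[b](S) → 6
  S → 6
  ρ[a/b](S) → 6
  (π[b](S) ⋈[b=a] ρ[a/b](S)) → 8
  γ[a; MIN(b)→d]((π[b](S) ⋈[b=a] ρ[a/b](S))) → 5

== RESULT ==
a | d
4 | 4
5 | 5
6 | 6
8 | 8
9 | 9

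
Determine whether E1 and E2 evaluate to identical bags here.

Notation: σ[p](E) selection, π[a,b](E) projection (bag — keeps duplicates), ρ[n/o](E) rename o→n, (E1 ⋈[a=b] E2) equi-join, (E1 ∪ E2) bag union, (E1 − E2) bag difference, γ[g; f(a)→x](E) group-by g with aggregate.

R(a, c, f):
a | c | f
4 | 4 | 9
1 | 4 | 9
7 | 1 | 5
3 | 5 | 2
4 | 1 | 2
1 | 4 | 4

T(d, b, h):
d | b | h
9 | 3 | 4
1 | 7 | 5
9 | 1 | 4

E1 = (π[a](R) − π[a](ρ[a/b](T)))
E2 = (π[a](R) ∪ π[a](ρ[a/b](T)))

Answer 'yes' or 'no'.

E1 per-node cardinality:
  R → 6
  π[a](R) → 6
  T → 3
  ρ[a/b](T) → 3
  π[a](ρ[a/b](T)) → 3
  (π[a](R) − π[a](ρ[a/b](T))) → 3
E2 per-node cardinality:
  R → 6
  π[a](R) → 6
  T → 3
  ρ[a/b](T) → 3
  π[a](ρ[a/b](T)) → 3
  (π[a](R) ∪ π[a](ρ[a/b](T))) → 9

E1 result:
a
1
4
4
E2 result:
a
1
1
1
3
3
4
4
7
7
Witness: (1,) appears 1× in E1 but 3× in E2.

no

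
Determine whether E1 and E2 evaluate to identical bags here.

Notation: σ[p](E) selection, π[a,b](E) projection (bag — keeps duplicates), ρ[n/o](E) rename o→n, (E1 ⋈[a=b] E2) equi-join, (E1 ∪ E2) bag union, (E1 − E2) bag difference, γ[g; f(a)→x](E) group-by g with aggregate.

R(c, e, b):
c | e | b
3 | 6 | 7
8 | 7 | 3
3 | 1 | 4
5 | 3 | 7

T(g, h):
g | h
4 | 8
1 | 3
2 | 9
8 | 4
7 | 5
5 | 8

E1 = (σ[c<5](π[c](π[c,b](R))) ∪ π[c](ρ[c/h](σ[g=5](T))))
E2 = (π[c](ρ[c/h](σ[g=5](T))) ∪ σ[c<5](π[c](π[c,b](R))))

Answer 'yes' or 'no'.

E1 subexpression sizes:
  R → 4
  π[c,b](R) → 4
  π[c](π[c,b](R)) → 4
  σ[c<5](π[c](π[c,b](R))) → 2
  T → 6
  σ[g=5](T) → 1
  ρ[c/h](σ[g=5](T)) → 1
  π[c](ρ[c/h](σ[g=5](T))) → 1
  (σ[c<5](π[c](π[c,b](R))) ∪ π[c](ρ[c/h](σ[g=5](T)))) → 3
E2 subexpression sizes:
  T → 6
  σ[g=5](T) → 1
  ρ[c/h](σ[g=5](T)) → 1
  π[c](ρ[c/h](σ[g=5](T))) → 1
  R → 4
  π[c,b](R) → 4
  π[c](π[c,b](R)) → 4
  σ[c<5](π[c](π[c,b](R))) → 2
  (π[c](ρ[c/h](σ[g=5](T))) ∪ σ[c<5](π[c](π[c,b](R)))) → 3

E1 and E2 produce the same multiset:
c
3
3
8

yes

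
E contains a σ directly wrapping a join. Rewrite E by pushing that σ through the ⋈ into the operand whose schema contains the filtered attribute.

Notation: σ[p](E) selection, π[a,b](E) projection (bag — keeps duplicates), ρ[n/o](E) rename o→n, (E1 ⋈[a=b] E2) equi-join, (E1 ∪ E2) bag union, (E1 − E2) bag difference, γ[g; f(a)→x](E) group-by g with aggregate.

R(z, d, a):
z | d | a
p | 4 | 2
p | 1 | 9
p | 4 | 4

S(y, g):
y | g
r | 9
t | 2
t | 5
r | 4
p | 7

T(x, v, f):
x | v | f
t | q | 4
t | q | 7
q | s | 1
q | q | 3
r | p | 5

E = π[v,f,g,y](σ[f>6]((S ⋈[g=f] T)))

σ filters on f, owned by the right side.
E' = π[v,f,g,y]((S ⋈[g=f] σ[f>6](T)))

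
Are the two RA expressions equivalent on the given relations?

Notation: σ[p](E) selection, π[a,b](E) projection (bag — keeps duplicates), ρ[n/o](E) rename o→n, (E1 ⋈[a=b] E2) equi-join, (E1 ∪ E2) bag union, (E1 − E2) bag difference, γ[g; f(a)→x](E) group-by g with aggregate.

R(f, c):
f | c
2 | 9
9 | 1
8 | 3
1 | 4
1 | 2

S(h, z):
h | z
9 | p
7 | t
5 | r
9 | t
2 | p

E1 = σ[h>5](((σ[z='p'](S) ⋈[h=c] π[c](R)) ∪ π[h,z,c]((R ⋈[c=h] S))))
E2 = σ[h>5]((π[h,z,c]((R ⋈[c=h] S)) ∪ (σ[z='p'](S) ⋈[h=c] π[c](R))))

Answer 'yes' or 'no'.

E1 per-node cardinality:
  S → 5
  σ[z='p'](S) → 2
  R → 5
  π[c](R) → 5
  (σ[z='p'](S) ⋈[h=c] π[c](R)) → 2
  R → 5
  S → 5
  (R ⋈[c=h] S) → 3
  π[h,z,c]((R ⋈[c=h] S)) → 3
  ((σ[z='p'](S) ⋈[h=c] π[c](R)) ∪ π[h,z,c]((R ⋈[c=h] S))) → 5
  σ[h>5](((σ[z='p'](S) ⋈[h=c] π[c](R)) ∪ π[h,z,c]((R ⋈[c=h] S)))) → 3
E2 per-node cardinality:
  R → 5
  S → 5
  (R ⋈[c=h] S) → 3
  π[h,z,c]((R ⋈[c=h] S)) → 3
  S → 5
  σ[z='p'](S) → 2
  R → 5
  π[c](R) → 5
  (σ[z='p'](S) ⋈[h=c] π[c](R)) → 2
  (π[h,z,c]((R ⋈[c=h] S)) ∪ (σ[z='p'](S) ⋈[h=c] π[c](R))) → 5
  σ[h>5]((π[h,z,c]((R ⋈[c=h] S)) ∪ (σ[z='p'](S) ⋈[h=c] π[c](R)))) → 3

E1 and E2 produce the same multiset:
h | z | c
9 | p | 9
9 | p | 9
9 | t | 9

yes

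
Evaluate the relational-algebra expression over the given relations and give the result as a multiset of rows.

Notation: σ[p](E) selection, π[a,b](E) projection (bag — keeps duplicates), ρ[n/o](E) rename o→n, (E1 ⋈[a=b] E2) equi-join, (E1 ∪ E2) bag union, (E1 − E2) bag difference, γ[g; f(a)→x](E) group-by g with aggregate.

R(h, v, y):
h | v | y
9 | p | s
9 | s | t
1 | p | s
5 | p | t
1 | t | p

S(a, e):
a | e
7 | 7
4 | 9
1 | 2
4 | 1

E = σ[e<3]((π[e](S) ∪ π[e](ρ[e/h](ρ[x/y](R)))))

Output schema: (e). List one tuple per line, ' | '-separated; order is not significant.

Per-node cardinality:
  S → 4
  π[e](S) → 4
  R → 5
  ρ[x/y](R) → 5
  ρ[e/h](ρ[x/y](R)) → 5
  π[e](ρ[e/h](ρ[x/y](R))) → 5
  (π[e](S) ∪ π[e](ρ[e/h](ρ[x/y](R)))) → 9
  σ[e<3]((π[e](S) ∪ π[e](ρ[e/h](ρ[x/y](R))))) → 4

== RESULT ==
e
1
1
1
2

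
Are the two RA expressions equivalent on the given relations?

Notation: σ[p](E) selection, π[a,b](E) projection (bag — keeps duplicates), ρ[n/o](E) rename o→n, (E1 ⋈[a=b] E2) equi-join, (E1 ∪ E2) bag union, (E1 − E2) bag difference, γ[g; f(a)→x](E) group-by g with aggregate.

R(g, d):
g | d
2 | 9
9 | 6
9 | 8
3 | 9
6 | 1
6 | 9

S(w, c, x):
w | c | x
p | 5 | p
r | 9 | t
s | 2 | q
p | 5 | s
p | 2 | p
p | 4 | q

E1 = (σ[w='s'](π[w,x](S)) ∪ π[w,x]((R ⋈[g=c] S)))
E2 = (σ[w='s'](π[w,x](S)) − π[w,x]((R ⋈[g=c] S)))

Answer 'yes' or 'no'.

E1 subexpression sizes:
  S → 6
  π[w,x](S) → 6
  σ[w='s'](π[w,x](S)) → 1
  R → 6
  S → 6
  (R ⋈[g=c] S) → 4
  π[w,x]((R ⋈[g=c] S)) → 4
  (σ[w='s'](π[w,x](S)) ∪ π[w,x]((R ⋈[g=c] S))) → 5
E2 subexpression sizes:
  S → 6
  π[w,x](S) → 6
  σ[w='s'](π[w,x](S)) → 1
  R → 6
  S → 6
  (R ⋈[g=c] S) → 4
  π[w,x]((R ⋈[g=c] S)) → 4
  (σ[w='s'](π[w,x](S)) − π[w,x]((R ⋈[g=c] S))) → 0

E1 result:
w | x
p | p
r | t
r | t
s | q
s | q
E2 result:
w | x
(0 rows)
Witness: ('r', 't') appears 2× in E1 but 0× in E2.

no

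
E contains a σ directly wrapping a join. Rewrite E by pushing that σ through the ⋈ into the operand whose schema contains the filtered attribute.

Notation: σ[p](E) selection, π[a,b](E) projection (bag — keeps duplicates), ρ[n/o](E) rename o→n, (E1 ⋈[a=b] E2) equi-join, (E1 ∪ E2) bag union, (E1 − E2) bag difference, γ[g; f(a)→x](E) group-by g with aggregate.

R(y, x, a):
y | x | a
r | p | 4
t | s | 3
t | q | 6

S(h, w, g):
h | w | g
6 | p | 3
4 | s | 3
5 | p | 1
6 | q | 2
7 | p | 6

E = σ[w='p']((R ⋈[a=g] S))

σ filters on w, owned by the right side.
E' = (R ⋈[a=g] σ[w='p'](S))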